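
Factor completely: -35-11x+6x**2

(2x-7)(3x+5)

Need a pair with product 6·(-35) = -210 and sum -11: that's -21 and 10.
Split the middle term: 6x**2-21x + 10x-35 = 3x(2x-7) + 5(2x-7).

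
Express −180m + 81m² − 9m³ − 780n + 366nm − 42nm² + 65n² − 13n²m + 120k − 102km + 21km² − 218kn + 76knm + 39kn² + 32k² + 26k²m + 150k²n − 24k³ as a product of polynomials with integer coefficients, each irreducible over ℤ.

Group: 4k(−6k² + 39kn + 11km − 10k − 13nm + 65n − 3m² + 15m) + (n + 3m − 12)(−6k² + 39kn + 11km − 10k − 13nm + 65n − 3m² + 15m); both groups contain (−6k² + 39kn + 11km − 10k − 13nm + 65n − 3m² + 15m), so (4k + n + 3m − 12) is a factor with cofactor −6k² + 39kn + 11km − 10k − 13nm + 65n − 3m² + 15m.
The cofactor groups again: −6k² + 39kn + 11km − 10k − 13nm + 65n − 3m² + 15m = −2k(3k − m + 5) + (13n + 3m)(3k − m + 5); both groups contain (3k − m + 5), giving −(2k − 13n − 3m)(3k − m + 5).

−(2k − 13n − 3m)(3k − m + 5)(4k + n + 3m − 12)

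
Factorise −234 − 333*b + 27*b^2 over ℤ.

Pull out the common factor 9, then factor the remaining trinomial.

9*(3*b + 2)*(b − 13)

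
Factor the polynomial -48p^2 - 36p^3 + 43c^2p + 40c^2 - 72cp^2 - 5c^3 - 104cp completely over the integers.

-(5c + 2p)(c - 3p)(c - 6p - 8)

Group: c(-5c^2 + 28cp + 40c + 12p^2 + 16p) - 3p(-5c^2 + 28cp + 40c + 12p^2 + 16p); both groups contain (-5c^2 + 28cp + 40c + 12p^2 + 16p), so (c - 3p) is a factor with cofactor -5c^2 + 28cp + 40c + 12p^2 + 16p.
The cofactor groups again: -5c^2 + 28cp + 40c + 12p^2 + 16p = -5c(c - 6p - 8) - 2p(c - 6p - 8); both groups contain (c - 6p - 8), giving -(5c + 2p)(c - 6p - 8).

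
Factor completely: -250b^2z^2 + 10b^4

Pull out the common factor 10b^2; b^2 - 25z^2 is a difference of squares.

10b^2(b + 5z)(b - 5z)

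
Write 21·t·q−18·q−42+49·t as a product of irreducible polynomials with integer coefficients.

Group as (21·t·q+49·t) + (−18·q−42) = 7·t·(3·q+7) − 6·(3·q+7).
Both groups share the factor (3·q+7).

(3·q+7)·(7·t−6)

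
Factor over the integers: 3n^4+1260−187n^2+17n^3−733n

(3n−4)(n+5)(n+9)(n−7)

Among the possible rational roots, n = 4/3 is a root, giving the factor (3n−4) and quotient n^3+7n^2−53n−315.
Continuing, n = −5 is a root, giving the factor (n+5) and quotient n^2+2n−63.
The remaining quadratic factors as (n−7)(n+9).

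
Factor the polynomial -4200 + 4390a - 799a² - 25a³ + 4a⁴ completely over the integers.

(4a - 5)(a + 14)(a - 15)(a - 4)

Trying the rational-root candidates, a = 4 is a root, so (a - 4) is a factor; dividing leaves 4a³ - 9a² - 835a + 1050.
Then a = -14 is a root, so (a + 14) divides it; the quotient is 4a² - 65a + 75.
The remaining quadratic factors as (a - 15)(4a - 5).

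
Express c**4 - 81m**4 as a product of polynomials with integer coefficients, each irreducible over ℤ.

(c + 3m)(c - 3m)(c**2 + 9m**2)

Write as (c**2)² − (9m**2)², then factor c**2 - 9m**2 once more.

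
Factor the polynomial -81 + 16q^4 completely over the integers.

(2q)⁴ − (3)⁴ = ((2q)² − (3)²)((2q)² + (3)²); the first factor splits again, the second (4q^2 + 9) is irreducible.

(2q + 3)(2q - 3)(4q^2 + 9)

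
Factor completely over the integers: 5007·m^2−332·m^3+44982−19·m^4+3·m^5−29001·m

Among the possible rational roots, m = 9 is a root, so (m−9) is a factor; dividing leaves 3·m^4+8·m^3−260·m^2+2667·m−4998.
Continuing, m = 7/3 is a root, so (3·m−7) is a factor; dividing leaves m^3+5·m^2−75·m+714.
Then m = −14 is a root, giving the factor (m+14) and quotient m^2−9·m+51.
The quadratic m^2−9·m+51 has discriminant −123 < 0 and is irreducible over ℤ.

(3·m−7)·(m+14)·(m−9)·(m^2−9·m+51)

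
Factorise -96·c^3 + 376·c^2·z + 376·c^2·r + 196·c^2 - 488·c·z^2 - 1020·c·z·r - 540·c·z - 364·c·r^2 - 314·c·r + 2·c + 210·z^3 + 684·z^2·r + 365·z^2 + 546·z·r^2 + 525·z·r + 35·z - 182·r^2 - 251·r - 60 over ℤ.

Group: 2·c·(-48·c^2 + 116·c·z + 188·c·r + 122·c - 70·z^2 - 228·z·r - 145·z - 182·r^2 - 251·r - 60) + (-3·z + 1)·(-48·c^2 + 116·c·z + 188·c·r + 122·c - 70·z^2 - 228·z·r - 145·z - 182·r^2 - 251·r - 60); both groups contain (-48·c^2 + 116·c·z + 188·c·r + 122·c - 70·z^2 - 228·z·r - 145·z - 182·r^2 - 251·r - 60), so (2·c - 3·z + 1) is a factor with cofactor -48·c^2 + 116·c·z + 188·c·r + 122·c - 70·z^2 - 228·z·r - 145·z - 182·r^2 - 251·r - 60.
The cofactor groups again: -48·c^2 + 116·c·z + 188·c·r + 122·c - 70·z^2 - 228·z·r - 145·z - 182·r^2 - 251·r - 60 = -8·c·(6·c - 7·z - 13·r - 4) + (10·z + 14·r + 15)·(6·c - 7·z - 13·r - 4); both groups contain (6·c - 7·z - 13·r - 4), giving -(8·c - 10·z - 14·r - 15)·(6·c - 7·z - 13·r - 4).

-(2·c - 3·z + 1)·(6·c - 7·z - 13·r - 4)·(8·c - 10·z - 14·r - 15)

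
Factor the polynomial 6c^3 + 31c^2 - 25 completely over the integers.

(6c - 5)(c + 1)(c + 5)

By the rational root theorem, c = -5 is a root, giving the factor (c + 5) and quotient 6c^2 + c - 5.
The remaining quadratic factors as (c + 1)(6c - 5).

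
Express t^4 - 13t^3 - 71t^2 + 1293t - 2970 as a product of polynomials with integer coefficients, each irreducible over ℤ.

Testing divisors of the constant over divisors of the leading coefficient, t = 9 is a root, so (t - 9) is a factor; dividing leaves t^3 - 4t^2 - 107t + 330.
Then t = 11 is a root, giving the factor (t - 11) and quotient t^2 + 7t - 30.
The remaining quadratic factors as (t - 3)(t + 10).

(t + 10)(t - 11)(t - 3)(t - 9)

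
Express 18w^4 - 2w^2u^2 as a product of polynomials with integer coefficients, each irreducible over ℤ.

2w^2(3w - u)(3w + u)

Every term has a factor of 2w^2. Then 9w^2 - u^2 = (3w)² − (u)².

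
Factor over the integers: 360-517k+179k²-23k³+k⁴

(k-1)(k-5)(k-8)(k-9)

Testing divisors of the constant over divisors of the leading coefficient, k = 9 is a root, so (k-9) is a factor; dividing leaves k³-14k²+53k-40.
Then k = 5 is a root, so (k-5) divides it; the quotient is k²-9k+8.
The remaining quadratic factors as (k-8)(k-1).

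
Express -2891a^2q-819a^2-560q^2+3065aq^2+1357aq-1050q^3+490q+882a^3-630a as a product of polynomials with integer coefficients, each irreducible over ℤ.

(14a-15q+7)(7a-10q-10)(9a-7q)

Group: 9a(98a^2-245aq-91a+150q^2+80q-70) - 7q(98a^2-245aq-91a+150q^2+80q-70); both groups contain (98a^2-245aq-91a+150q^2+80q-70), so (9a-7q) is a factor with cofactor 98a^2-245aq-91a+150q^2+80q-70.
The cofactor groups again: 98a^2-245aq-91a+150q^2+80q-70 = 14a(7a-10q-10) + (-15q+7)(7a-10q-10); both groups contain (7a-10q-10), giving (14a-15q+7)(7a-10q-10).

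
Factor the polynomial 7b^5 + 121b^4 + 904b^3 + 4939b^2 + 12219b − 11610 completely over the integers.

(7b − 5)(b + 6)(b + 9)(b^2 + 3b + 43)

By the rational root theorem, b = −9 is a root, giving the factor (b + 9) and quotient 7b^4 + 58b^3 + 382b^2 + 1501b − 1290.
Continuing, b = 5/7 is a root, giving the factor (7b − 5) and quotient b^3 + 9b^2 + 61b + 258.
Next, b = −6 is a root, so (b + 6) is a factor; dividing leaves b^2 + 3b + 43.
The quadratic b^2 + 3b + 43 has discriminant −163 < 0 and is irreducible over ℤ.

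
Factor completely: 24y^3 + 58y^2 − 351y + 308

(2y + 11)(3y − 4)(4y − 7)

By the rational root theorem, y = −11/2 is a root, giving the factor (2y + 11) and quotient 12y^2 − 37y + 28.
The remaining quadratic factors as (4y − 7)(3y − 4).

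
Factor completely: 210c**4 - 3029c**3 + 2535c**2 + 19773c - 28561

(5c + 13)(6c - 13)(7c - 13)(c - 13)

Testing divisors of the constant over divisors of the leading coefficient, c = 13/6 is a root, giving the factor (6c - 13) and quotient 35c**3 - 429c**2 - 507c + 2197.
Then c = -13/5 is a root, so (5c + 13) is a factor; dividing leaves 7c**2 - 104c + 169.
The remaining quadratic factors as (7c - 13)(c - 13).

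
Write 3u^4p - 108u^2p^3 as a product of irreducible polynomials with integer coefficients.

Every term has a factor of 3u^2p. Then u^2 - 36p^2 = (u)² − (6p)².

3pu^2(u - 6p)(u + 6p)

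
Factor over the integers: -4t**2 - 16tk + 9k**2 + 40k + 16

Group: -2t(2t + 9k + 4) + (k + 4)(2t + 9k + 4); both groups contain (2t + 9k + 4).

-(2t - k - 4)(2t + 9k + 4)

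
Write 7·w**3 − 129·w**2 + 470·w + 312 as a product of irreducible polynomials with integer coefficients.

(7·w + 4)·(w − 13)·(w − 6)

By the rational root theorem, w = 13 is a root, giving the factor (w − 13) and quotient 7·w**2 − 38·w − 24.
The remaining quadratic factors as (w − 6)(7·w + 4).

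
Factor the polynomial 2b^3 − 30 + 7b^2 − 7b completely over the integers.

Trying the rational-root candidates, b = −5/2 is a root, so (2b + 5) is a factor; dividing leaves b^2 + b − 6.
The remaining quadratic factors as (b − 2)(b + 3).

(2b + 5)(b + 3)(b − 2)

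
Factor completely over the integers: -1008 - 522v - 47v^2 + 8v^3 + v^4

Trying the rational-root candidates, v = -6 is a root, so (v + 6) divides it; the quotient is v^3 + 2v^2 - 59v - 168.
Continuing, v = -7 is a root, so (v + 7) is a factor; dividing leaves v^2 - 5v - 24.
The remaining quadratic factors as (v - 8)(v + 3).

(v + 3)(v + 6)(v + 7)(v - 8)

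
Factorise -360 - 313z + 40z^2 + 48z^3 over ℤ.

By the rational root theorem, z = 8/3 is a root, giving the factor (3z - 8) and quotient 16z^2 + 56z + 45.
The remaining quadratic factors as (4z + 5)(4z + 9).

(3z - 8)(4z + 5)(4z + 9)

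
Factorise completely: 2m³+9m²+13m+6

By the rational root theorem, m = −1 is a root, giving the factor (m+1) and quotient 2m²+7m+6.
The remaining quadratic factors as (m+2)(2m+3).

(2m+3)(m+1)(m+2)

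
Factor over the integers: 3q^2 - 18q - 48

Pull out the common factor 3, then factor the remaining trinomial.

3(q + 2)(q - 8)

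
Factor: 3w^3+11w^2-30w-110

(3w+11)(w^2-10)

Group as (3w^3-30w) + (11w^2-110) = 3w(w^2-10) + 11(w^2-10).
Both groups share the factor (w^2-10).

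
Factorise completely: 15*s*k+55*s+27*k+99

(3*k+11)*(5*s+9)

Group as (15*s*k+55*s) + (27*k+99) = 5*s*(3*k+11) + 9*(3*k+11).
Both groups share the factor (3*k+11).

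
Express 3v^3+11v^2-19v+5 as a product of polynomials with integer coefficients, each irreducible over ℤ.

By the rational root theorem, v = 1/3 is a root, giving the factor (3v-1) and quotient v^2+4v-5.
The remaining quadratic factors as (v-1)(v+5).

(3v-1)(v+5)(v-1)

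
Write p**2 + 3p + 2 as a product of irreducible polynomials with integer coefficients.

Two integers with product 2 and sum 3 are 1 and 2.

(p + 1)(p + 2)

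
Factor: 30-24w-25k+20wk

(4w-5)(5k-6)

Group as (20wk-24w) + (-25k+30) = 4w(5k-6) - 5(5k-6).
Both groups share the factor (5k-6).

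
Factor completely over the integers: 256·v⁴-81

Difference of squares twice: with A = 4·v and B = 3, A⁴ − B⁴ = (A² − B²)(A² + B²), and A² − B² factors again.

(4·v+3)·(4·v-3)·(16·v²+9)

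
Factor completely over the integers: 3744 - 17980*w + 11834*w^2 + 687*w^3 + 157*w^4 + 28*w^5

Among the possible rational roots, w = 8/7 is a root, so (7*w - 8) is a factor; dividing leaves 4*w^4 + 27*w^3 + 129*w^2 + 1838*w - 468.
Next, w = -9 is a root, so (w + 9) divides it; the quotient is 4*w^3 - 9*w^2 + 210*w - 52.
Next, w = 1/4 is a root, so (4*w - 1) is a factor; dividing leaves w^2 - 2*w + 52.
The quadratic w^2 - 2*w + 52 has discriminant -204 < 0 and is irreducible over ℤ.

(4*w - 1)*(7*w - 8)*(w + 9)*(w^2 - 2*w + 52)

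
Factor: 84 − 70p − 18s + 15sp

(3s − 14)(5p − 6)

Group as (15sp − 18s) + (−70p + 84) = 3s(5p − 6) − 14(5p − 6).
Both groups share the factor (5p − 6).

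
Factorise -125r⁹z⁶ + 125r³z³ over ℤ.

-125r³z³(r²z - 1)(r⁴z² + r²z + 1)

Factor out 125r³z³ first: what remains is -r⁶z³ + 1.
Recognize a difference of cubes with the parts 1 and r²z.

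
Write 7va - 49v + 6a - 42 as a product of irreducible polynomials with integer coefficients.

(7v + 6)(a - 7)

Group as (7va - 49v) + (6a - 42) = 7v(a - 7) + 6(a - 7).
Both groups share the factor (a - 7).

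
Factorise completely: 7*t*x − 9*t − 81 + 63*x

(7*x − 9)*(t + 9)

Group as (7*t*x − 9*t) + (63*x − 81) = t*(7*x − 9) + 9*(7*x − 9).
Both groups share the factor (7*x − 9).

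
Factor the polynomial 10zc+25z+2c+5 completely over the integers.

Group as (10zc+25z) + (2c+5) = 5z(2c+5) + (2c+5).
Both groups share the factor (2c+5).

(2c+5)(5z+1)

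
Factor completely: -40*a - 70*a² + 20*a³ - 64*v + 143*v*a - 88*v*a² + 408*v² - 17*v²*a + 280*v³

Group: 8*v*(35*v² - 24*v*a + 51*v + 4*a² - 14*a - 8) + 5*a*(35*v² - 24*v*a + 51*v + 4*a² - 14*a - 8); both groups contain (35*v² - 24*v*a + 51*v + 4*a² - 14*a - 8), so (8*v + 5*a) is a factor with cofactor 35*v² - 24*v*a + 51*v + 4*a² - 14*a - 8.
The cofactor groups again: 35*v² - 24*v*a + 51*v + 4*a² - 14*a - 8 = 7*v*(5*v - 2*a + 8) + (-2*a - 1)*(5*v - 2*a + 8); both groups contain (5*v - 2*a + 8), giving (7*v - 2*a - 1)*(5*v - 2*a + 8).

(5*v - 2*a + 8)*(7*v - 2*a - 1)*(8*v + 5*a)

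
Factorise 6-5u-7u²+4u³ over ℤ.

By the rational root theorem, u = 2 is a root, giving the factor (u-2) and quotient 4u²+u-3.
The remaining quadratic factors as (4u-3)(u+1).

(4u-3)(u+1)(u-2)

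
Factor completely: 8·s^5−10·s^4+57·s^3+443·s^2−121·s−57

(2·s−1)·(4·s+1)·(s+3)·(s^2−4·s+19)

Testing divisors of the constant over divisors of the leading coefficient, s = 1/2 is a root, giving the factor (2·s−1) and quotient 4·s^4−3·s^3+27·s^2+235·s+57.
Next, s = −3 is a root, so (s+3) is a factor; dividing leaves 4·s^3−15·s^2+72·s+19.
Then s = −1/4 is a root, so (4·s+1) is a factor; dividing leaves s^2−4·s+19.
The quadratic s^2−4·s+19 has discriminant −60 < 0 and is irreducible over ℤ.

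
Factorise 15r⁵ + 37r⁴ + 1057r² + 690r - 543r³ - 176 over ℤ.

Among the possible rational roots, r = -8 is a root, so (r + 8) is a factor; dividing leaves 15r⁴ - 83r³ + 121r² + 89r - 22.
Then r = 1/5 is a root, so (5r - 1) divides it; the quotient is 3r³ - 16r² + 21r + 22.
Continuing, r = -2/3 is a root, so (3r + 2) divides it; the quotient is r² - 6r + 11.
The quadratic r² - 6r + 11 has discriminant -8 < 0 and is irreducible over ℤ.

(3r + 2)(5r - 1)(r + 8)(r² - 6r + 11)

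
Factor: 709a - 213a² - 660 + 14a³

(2a - 5)(7a - 12)(a - 11)

Testing divisors of the constant over divisors of the leading coefficient, a = 11 is a root, so (a - 11) divides it; the quotient is 14a² - 59a + 60.
The remaining quadratic factors as (2a - 5)(7a - 12).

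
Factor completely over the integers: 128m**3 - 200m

8m(4m + 5)(4m - 5)

Every term has a factor of 8m. Then 16m**2 - 25 = (4m)² − (5)².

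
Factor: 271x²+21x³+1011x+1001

(3x+13)(7x+11)(x+7)

By the rational root theorem, x = -13/3 is a root, giving the factor (3x+13) and quotient 7x²+60x+77.
The remaining quadratic factors as (x+7)(7x+11).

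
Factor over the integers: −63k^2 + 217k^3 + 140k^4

Pull out the common factor 7k^2, then factor the remaining trinomial.

7k^2(4k − 1)(5k + 9)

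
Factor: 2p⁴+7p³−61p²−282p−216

(2p+9)(p+1)(p+4)(p−6)

By the rational root theorem, p = −1 is a root, giving the factor (p+1) and quotient 2p³+5p²−66p−216.
Then p = −9/2 is a root, giving the factor (2p+9) and quotient p²−2p−24.
The remaining quadratic factors as (p+4)(p−6).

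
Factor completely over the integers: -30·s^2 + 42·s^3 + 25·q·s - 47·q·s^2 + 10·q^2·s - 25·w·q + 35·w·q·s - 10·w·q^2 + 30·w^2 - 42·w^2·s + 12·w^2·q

Group: w·(12·w·q - 42·w·s + 30·w - 10·q^2 + 47·q·s - 25·q - 42·s^2 + 30·s) - s·(12·w·q - 42·w·s + 30·w - 10·q^2 + 47·q·s - 25·q - 42·s^2 + 30·s); both groups contain (12·w·q - 42·w·s + 30·w - 10·q^2 + 47·q·s - 25·q - 42·s^2 + 30·s), so (w - s) is a factor with cofactor 12·w·q - 42·w·s + 30·w - 10·q^2 + 47·q·s - 25·q - 42·s^2 + 30·s.
The cofactor groups again: 12·w·q - 42·w·s + 30·w - 10·q^2 + 47·q·s - 25·q - 42·s^2 + 30·s = 6·w·(2·q - 7·s + 5) + (-5·q + 6·s)·(2·q - 7·s + 5); both groups contain (2·q - 7·s + 5), giving (6·w - 5·q + 6·s)·(2·q - 7·s + 5).

(6·w - 5·q + 6·s)·(w - s)·(2·q - 7·s + 5)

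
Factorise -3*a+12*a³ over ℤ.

Factor out 3*a, leaving 4*a²-1, which is a difference of two squares.

3*a*(2*a+1)*(2*a-1)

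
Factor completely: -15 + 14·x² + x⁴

(x + 1)·(x - 1)·(x² + 15)

Substitute u = x² to get a quadratic in u, then factor.
x² + 15 is irreducible over ℤ (always positive, so no real roots).
x² - 1 is a difference of squares.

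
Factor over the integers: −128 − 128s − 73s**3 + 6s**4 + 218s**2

(2s + 1)(3s − 8)(s − 2)(s − 8)

Among the possible rational roots, s = 2 is a root, so (s − 2) is a factor; dividing leaves 6s**3 − 61s**2 + 96s + 64.
Then s = 8/3 is a root, giving the factor (3s − 8) and quotient 2s**2 − 15s − 8.
The remaining quadratic factors as (s − 8)(2s + 1).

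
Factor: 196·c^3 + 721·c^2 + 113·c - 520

Trying the rational-root candidates, c = -13/4 is a root, so (4·c + 13) divides it; the quotient is 49·c^2 + 21·c - 40.
The remaining quadratic factors as (7·c + 8)(7·c - 5).

(4·c + 13)·(7·c + 8)·(7·c - 5)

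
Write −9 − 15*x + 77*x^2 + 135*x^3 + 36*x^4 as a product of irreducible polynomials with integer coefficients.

(3*x + 1)*(3*x − 1)*(4*x + 3)*(x + 3)

Testing divisors of the constant over divisors of the leading coefficient, x = 1/3 is a root, so (3*x − 1) is a factor; dividing leaves 12*x^3 + 49*x^2 + 42*x + 9.
Continuing, x = −3/4 is a root, so (4*x + 3) divides it; the quotient is 3*x^2 + 10*x + 3.
The remaining quadratic factors as (x + 3)(3*x + 1).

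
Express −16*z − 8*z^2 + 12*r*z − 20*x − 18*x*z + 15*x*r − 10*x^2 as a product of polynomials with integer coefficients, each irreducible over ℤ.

Group: −5*x*(2*x − 3*r + 2*z + 4) − 4*z*(2*x − 3*r + 2*z + 4); both groups contain (2*x − 3*r + 2*z + 4).

−(2*x − 3*r + 2*z + 4)*(5*x + 4*z)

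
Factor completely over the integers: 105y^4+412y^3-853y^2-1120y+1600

Testing divisors of the constant over divisors of the leading coefficient, y = 8/7 is a root, so (7y-8) is a factor; dividing leaves 15y^3+76y^2-35y-200.
Then y = 8/5 is a root, giving the factor (5y-8) and quotient 3y^2+20y+25.
The remaining quadratic factors as (y+5)(3y+5).

(3y+5)(5y-8)(7y-8)(y+5)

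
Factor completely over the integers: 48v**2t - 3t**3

Every term has a factor of 3t. Then 16v**2 - t**2 = (4v)² − (t)².

3t(4v - t)(4v + t)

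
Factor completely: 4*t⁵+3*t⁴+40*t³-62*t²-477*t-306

(4*t+3)*(t+2)*(t-3)*(t²+t+17)

Among the possible rational roots, t = 3 is a root, so (t-3) is a factor; dividing leaves 4*t⁴+15*t³+85*t²+193*t+102.
Next, t = -3/4 is a root, so (4*t+3) is a factor; dividing leaves t³+3*t²+19*t+34.
Next, t = -2 is a root, giving the factor (t+2) and quotient t²+t+17.
The quadratic t²+t+17 has discriminant -67 < 0 and is irreducible over ℤ.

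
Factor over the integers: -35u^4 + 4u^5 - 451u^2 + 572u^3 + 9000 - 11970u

By the rational root theorem, u = -4 is a root, so (u + 4) divides it; the quotient is 4u^4 - 51u^3 + 776u^2 - 3555u + 2250.
Then u = 5 is a root, so (u - 5) is a factor; dividing leaves 4u^3 - 31u^2 + 621u - 450.
Next, u = 3/4 is a root, giving the factor (4u - 3) and quotient u^2 - 7u + 150.
The quadratic u^2 - 7u + 150 has discriminant -551 < 0 and is irreducible over ℤ.

(4u - 3)(u + 4)(u - 5)(u^2 - 7u + 150)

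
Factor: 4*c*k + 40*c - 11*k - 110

(4*c - 11)*(k + 10)

Group as (4*c*k + 40*c) + (-11*k - 110) = 4*c*(k + 10) - 11*(k + 10).
Both groups share the factor (k + 10).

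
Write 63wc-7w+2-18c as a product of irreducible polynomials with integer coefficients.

(7w-2)(9c-1)

Group as (63wc-7w) + (-18c+2) = 7w(9c-1) - 2(9c-1).
Both groups share the factor (9c-1).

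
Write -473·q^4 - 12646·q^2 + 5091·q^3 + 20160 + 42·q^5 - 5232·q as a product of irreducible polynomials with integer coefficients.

By the rational root theorem, q = 3 is a root, giving the factor (q - 3) and quotient 42·q^4 - 347·q^3 + 4050·q^2 - 496·q - 6720.
Continuing, q = -7/6 is a root, so (6·q + 7) divides it; the quotient is 7·q^3 - 66·q^2 + 752·q - 960.
Next, q = 10/7 is a root, so (7·q - 10) is a factor; dividing leaves q^2 - 8·q + 96.
The quadratic q^2 - 8·q + 96 has discriminant -320 < 0 and is irreducible over ℤ.

(6·q + 7)·(7·q - 10)·(q - 3)·(q^2 - 8·q + 96)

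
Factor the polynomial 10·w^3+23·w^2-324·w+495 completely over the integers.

(2·w+15)·(5·w-11)·(w-3)

By the rational root theorem, w = -15/2 is a root, so (2·w+15) is a factor; dividing leaves 5·w^2-26·w+33.
The remaining quadratic factors as (5·w-11)(w-3).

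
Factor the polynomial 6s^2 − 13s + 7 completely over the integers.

Need a pair with product 6·7 = 42 and sum −13: that's −6 and −7.
Split the middle term: 6s^2 − 6s − 7s + 7 = 6s(s − 1) − 7(s − 1).

(6s − 7)(s − 1)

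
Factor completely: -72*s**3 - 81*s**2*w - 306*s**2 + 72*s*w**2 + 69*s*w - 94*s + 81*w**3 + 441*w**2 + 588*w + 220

Group: 3*s*(-24*s**2 - 3*s*w - 14*s + 27*w**2 + 48*w + 20) + (3*w + 11)*(-24*s**2 - 3*s*w - 14*s + 27*w**2 + 48*w + 20); both groups contain (-24*s**2 - 3*s*w - 14*s + 27*w**2 + 48*w + 20), so (3*s + 3*w + 11) is a factor with cofactor -24*s**2 - 3*s*w - 14*s + 27*w**2 + 48*w + 20.
The cofactor groups again: -24*s**2 - 3*s*w - 14*s + 27*w**2 + 48*w + 20 = -8*s*(3*s - 3*w - 2) + (-9*w - 10)*(3*s - 3*w - 2); both groups contain (3*s - 3*w - 2), giving -(8*s + 9*w + 10)*(3*s - 3*w - 2).

-(3*s + 3*w + 11)*(3*s - 3*w - 2)*(8*s + 9*w + 10)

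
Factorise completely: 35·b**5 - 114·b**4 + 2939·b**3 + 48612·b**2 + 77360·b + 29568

(5·b + 3)·(7·b + 8)·(b + 7)·(b**2 - 12·b + 176)

Trying the rational-root candidates, b = -8/7 is a root, giving the factor (7·b + 8) and quotient 5·b**4 - 22·b**3 + 445·b**2 + 6436·b + 3696.
Then b = -3/5 is a root, so (5·b + 3) divides it; the quotient is b**3 - 5·b**2 + 92·b + 1232.
Continuing, b = -7 is a root, so (b + 7) divides it; the quotient is b**2 - 12·b + 176.
The quadratic b**2 - 12·b + 176 has discriminant -560 < 0 and is irreducible over ℤ.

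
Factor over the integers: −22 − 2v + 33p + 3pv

Group as (3pv + 33p) + (−2v − 22) = 3p(v + 11) − 2(v + 11).
Both groups share the factor (v + 11).

(3p − 2)(v + 11)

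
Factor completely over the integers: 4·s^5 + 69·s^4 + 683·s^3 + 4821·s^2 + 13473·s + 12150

Among the possible rational roots, s = −9/4 is a root, so (4·s + 9) is a factor; dividing leaves s^4 + 15·s^3 + 137·s^2 + 897·s + 1350.
Continuing, s = −2 is a root, so (s + 2) divides it; the quotient is s^3 + 13·s^2 + 111·s + 675.
Continuing, s = −9 is a root, so (s + 9) divides it; the quotient is s^2 + 4·s + 75.
The quadratic s^2 + 4·s + 75 has discriminant −284 < 0 and is irreducible over ℤ.

(4·s + 9)·(s + 2)·(s + 9)·(s^2 + 4·s + 75)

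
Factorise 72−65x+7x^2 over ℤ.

Need a pair with product 7·72 = 504 and sum −65: that's −9 and −56.
Split the middle term: 7x^2−9x − 56x+72 = x(7x−9) − 8(7x−9).

(7x−9)(x−8)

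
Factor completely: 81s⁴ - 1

(3s + 1)(3s - 1)(9s² + 1)

(3s)⁴ − (1)⁴ = ((3s)² − (1)²)((3s)² + (1)²); the first factor splits again, the second (9s² + 1) is irreducible.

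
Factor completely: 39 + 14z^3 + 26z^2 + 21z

(7z + 13)(2z^2 + 3)

Group as (14z^3 + 21z) + (26z^2 + 39) = 7z(2z^2 + 3) + 13(2z^2 + 3).
Both groups share the factor (2z^2 + 3).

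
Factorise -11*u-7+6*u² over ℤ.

(2*u+1)*(3*u-7)

Need a pair with product 6·(-7) = -42 and sum -11: that's 3 and -14.
Split the middle term: 6*u²+3*u - 14*u-7 = 3*u*(2*u+1) - 7*(2*u+1).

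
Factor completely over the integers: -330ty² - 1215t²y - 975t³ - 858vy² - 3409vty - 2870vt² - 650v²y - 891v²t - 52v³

-(v + 13t + 11y)(4v + 15t + 6y)(13v + 5t)

Group: 4v(-13v² - 174vt - 143vy - 65t² - 55ty) + (15t + 6y)(-13v² - 174vt - 143vy - 65t² - 55ty); both groups contain (-13v² - 174vt - 143vy - 65t² - 55ty), so (4v + 15t + 6y) is a factor with cofactor -13v² - 174vt - 143vy - 65t² - 55ty.
The cofactor groups again: -13v² - 174vt - 143vy - 65t² - 55ty = -v(13v + 5t) + (-13t - 11y)(13v + 5t); both groups contain (13v + 5t), giving -(v + 13t + 11y)(13v + 5t).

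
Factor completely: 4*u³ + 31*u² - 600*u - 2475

By the rational root theorem, u = -15 is a root, giving the factor (u + 15) and quotient 4*u² - 29*u - 165.
The remaining quadratic factors as (u - 11)(4*u + 15).

(4*u + 15)*(u + 15)*(u - 11)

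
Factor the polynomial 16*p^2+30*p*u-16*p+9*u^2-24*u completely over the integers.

(2*p+3*u)*(8*p+3*u-8)

Group: 2*p*(8*p+3*u-8) + 3*u*(8*p+3*u-8); both groups contain (8*p+3*u-8).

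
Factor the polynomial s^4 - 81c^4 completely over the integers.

(s - 3c)(s + 3c)(s^2 + 9c^2)

(s)⁴ − (3c)⁴ = ((s)² − (3c)²)((s)² + (3c)²); the first factor splits again, the second (s^2 + 9c^2) is irreducible.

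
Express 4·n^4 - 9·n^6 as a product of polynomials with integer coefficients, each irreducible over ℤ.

-n^4·(3·n + 2)·(3·n - 2)

Pull out the common factor n^4, leaving -9·n^2 + 4.
Recognize a difference of squares with the parts 2 and 3·n.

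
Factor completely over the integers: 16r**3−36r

Pull out the common factor 4r; 4r**2−9 is a difference of squares.

4r(2r+3)(2r−3)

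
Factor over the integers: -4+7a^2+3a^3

(3a-2)(a+1)(a+2)

Trying the rational-root candidates, a = 2/3 is a root, so (3a-2) divides it; the quotient is a^2+3a+2.
The remaining quadratic factors as (a+2)(a+1).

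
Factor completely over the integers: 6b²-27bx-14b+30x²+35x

Group: 2b(3b-6x-7) - 5x(3b-6x-7); both groups contain (3b-6x-7).

(2b-5x)(3b-6x-7)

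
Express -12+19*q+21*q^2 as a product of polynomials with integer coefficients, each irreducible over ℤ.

Need a pair with product 21·(-12) = -252 and sum 19: that's -9 and 28.
Split the middle term: 21*q^2-9*q + 28*q-12 = 3*q*(7*q-3) + 4*(7*q-3).

(3*q+4)*(7*q-3)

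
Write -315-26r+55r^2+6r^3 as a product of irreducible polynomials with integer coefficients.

(2r+5)(3r-7)(r+9)

Trying the rational-root candidates, r = 7/3 is a root, so (3r-7) is a factor; dividing leaves 2r^2+23r+45.
The remaining quadratic factors as (2r+5)(r+9).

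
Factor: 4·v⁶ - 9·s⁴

(2·v³ - 3·s²)·(2·v³ + 3·s²)

Recognize a difference of squares with the parts 2·v³ and 3·s².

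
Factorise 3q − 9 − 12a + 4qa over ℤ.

Group as (4qa + 3q) + (−12a − 9) = q(4a + 3) − 3(4a + 3).
Both groups share the factor (4a + 3).

(4a + 3)(q − 3)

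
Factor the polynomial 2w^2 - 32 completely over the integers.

2(w + 4)(w - 4)

Every term has a factor of 2. Then w^2 - 16 = (w)² − (4)².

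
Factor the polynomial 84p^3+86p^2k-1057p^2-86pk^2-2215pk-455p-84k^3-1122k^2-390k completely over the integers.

(p-k-13)(12p+14k+5)(7p+6k)

Group: p(84p^2+170pk+35p+84k^2+30k) + (-k-13)(84p^2+170pk+35p+84k^2+30k); both groups contain (84p^2+170pk+35p+84k^2+30k), so (p-k-13) is a factor with cofactor 84p^2+170pk+35p+84k^2+30k.
The cofactor groups again: 84p^2+170pk+35p+84k^2+30k = 12p(7p+6k) + (14k+5)(7p+6k); both groups contain (7p+6k), giving (12p+14k+5)(7p+6k).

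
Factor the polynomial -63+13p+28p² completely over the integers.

Need a pair with product 28·(-63) = -1764 and sum 13: that's -36 and 49.
Split the middle term: 28p²-36p + 49p-63 = 4p(7p-9) + 7(7p-9).

(4p+7)(7p-9)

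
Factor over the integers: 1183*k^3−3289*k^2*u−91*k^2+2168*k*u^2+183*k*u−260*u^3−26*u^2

Group: 13*k*(91*k^2−183*k*u+26*u^2) + (−10*u−1)*(91*k^2−183*k*u+26*u^2); both groups contain (91*k^2−183*k*u+26*u^2), so (13*k−10*u−1) is a factor with cofactor 91*k^2−183*k*u+26*u^2.
The cofactor groups again: 91*k^2−183*k*u+26*u^2 = 13*k*(7*k−13*u) − 2*u*(7*k−13*u); both groups contain (7*k−13*u), giving (13*k−2*u)*(7*k−13*u).

(13*k−10*u−1)*(13*k−2*u)*(7*k−13*u)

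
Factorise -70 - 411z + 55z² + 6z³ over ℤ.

Trying the rational-root candidates, z = 5 is a root, so (z - 5) is a factor; dividing leaves 6z² + 85z + 14.
The remaining quadratic factors as (z + 14)(6z + 1).

(6z + 1)(z + 14)(z - 5)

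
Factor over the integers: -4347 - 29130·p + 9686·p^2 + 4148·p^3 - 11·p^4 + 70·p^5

(2·p + 7)·(5·p - 9)·(7·p + 1)·(p^2 - 2·p + 69)

Among the possible rational roots, p = -1/7 is a root, so (7·p + 1) is a factor; dividing leaves 10·p^4 - 3·p^3 + 593·p^2 + 1299·p - 4347.
Continuing, p = -7/2 is a root, so (2·p + 7) is a factor; dividing leaves 5·p^3 - 19·p^2 + 363·p - 621.
Continuing, p = 9/5 is a root, so (5·p - 9) divides it; the quotient is p^2 - 2·p + 69.
The quadratic p^2 - 2·p + 69 has discriminant -272 < 0 and is irreducible over ℤ.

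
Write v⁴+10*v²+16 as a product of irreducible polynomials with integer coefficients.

(v²+2)*(v²+8)

Substitute u = v² to get a quadratic in u, then factor.
v²+8 is irreducible over ℤ (always positive, so no real roots).
v²+2 is irreducible over ℤ (always positive, so no real roots).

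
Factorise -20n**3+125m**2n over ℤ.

5n(5m+2n)(5m-2n)

Factor out 5n, leaving 25m**2-4n**2, which is a difference of two squares.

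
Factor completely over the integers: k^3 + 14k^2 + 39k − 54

Testing divisors of the constant over divisors of the leading coefficient, k = −6 is a root, so (k + 6) is a factor; dividing leaves k^2 + 8k − 9.
The remaining quadratic factors as (k + 9)(k − 1).

(k + 6)(k + 9)(k − 1)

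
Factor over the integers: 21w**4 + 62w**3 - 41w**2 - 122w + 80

By the rational root theorem, w = -8/3 is a root, so (3w + 8) divides it; the quotient is 7w**3 + 2w**2 - 19w + 10.
Next, w = 1 is a root, so (w - 1) is a factor; dividing leaves 7w**2 + 9w - 10.
The remaining quadratic factors as (7w - 5)(w + 2).

(3w + 8)(7w - 5)(w + 2)(w - 1)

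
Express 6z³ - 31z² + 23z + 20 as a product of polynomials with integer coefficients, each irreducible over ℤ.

By the rational root theorem, z = -1/2 is a root, so (2z + 1) divides it; the quotient is 3z² - 17z + 20.
The remaining quadratic factors as (z - 4)(3z - 5).

(2z + 1)(3z - 5)(z - 4)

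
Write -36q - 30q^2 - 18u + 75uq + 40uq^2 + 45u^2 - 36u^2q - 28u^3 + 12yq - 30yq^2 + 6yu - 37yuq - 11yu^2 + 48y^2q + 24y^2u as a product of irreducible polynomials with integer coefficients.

Group: u(24y^2 - 11yu - 15yq + 6y - 28u^2 + 20uq + 45u - 15q - 18) + 2q(24y^2 - 11yu - 15yq + 6y - 28u^2 + 20uq + 45u - 15q - 18); both groups contain (24y^2 - 11yu - 15yq + 6y - 28u^2 + 20uq + 45u - 15q - 18), so (u + 2q) is a factor with cofactor 24y^2 - 11yu - 15yq + 6y - 28u^2 + 20uq + 45u - 15q - 18.
The cofactor groups again: 24y^2 - 11yu - 15yq + 6y - 28u^2 + 20uq + 45u - 15q - 18 = 3y(8y + 7u - 5q - 6) + (-4u + 3)(8y + 7u - 5q - 6); both groups contain (8y + 7u - 5q - 6), giving (3y - 4u + 3)(8y + 7u - 5q - 6).

(3y - 4u + 3)(8y + 7u - 5q - 6)(u + 2q)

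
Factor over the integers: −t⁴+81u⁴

(3u−t)(3u+t)(9u²+t²)

(3u)⁴ − (t)⁴ = ((3u)² − (t)²)((3u)² + (t)²); the first factor splits again, the second (9u²+t²) is irreducible.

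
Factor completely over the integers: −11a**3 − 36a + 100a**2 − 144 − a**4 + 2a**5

(2a − 3)(a + 1)(a + 4)(a**2 − 4a + 12)

By the rational root theorem, a = 3/2 is a root, so (2a − 3) is a factor; dividing leaves a**4 + a**3 − 4a**2 + 44a + 48.
Then a = −4 is a root, so (a + 4) divides it; the quotient is a**3 − 3a**2 + 8a + 12.
Next, a = −1 is a root, giving the factor (a + 1) and quotient a**2 − 4a + 12.
The quadratic a**2 − 4a + 12 has discriminant −32 < 0 and is irreducible over ℤ.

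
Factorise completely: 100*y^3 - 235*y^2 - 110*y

5*y*(4*y - 11)*(5*y + 2)

Pull out the common factor 5*y, then factor the remaining trinomial.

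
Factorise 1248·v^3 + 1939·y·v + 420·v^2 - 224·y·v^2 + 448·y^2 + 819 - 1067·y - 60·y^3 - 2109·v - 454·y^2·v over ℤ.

Group: 5·y·(-12·y^2 - 62·y·v + 68·y + 104·v^2 + 113·v - 91) + (12·v - 9)·(-12·y^2 - 62·y·v + 68·y + 104·v^2 + 113·v - 91); both groups contain (-12·y^2 - 62·y·v + 68·y + 104·v^2 + 113·v - 91), so (5·y + 12·v - 9) is a factor with cofactor -12·y^2 - 62·y·v + 68·y + 104·v^2 + 113·v - 91.
The cofactor groups again: -12·y^2 - 62·y·v + 68·y + 104·v^2 + 113·v - 91 = -6·y·(2·y + 13·v - 7) + (8·v + 13)·(2·y + 13·v - 7); both groups contain (2·y + 13·v - 7), giving -(6·y - 8·v - 13)·(2·y + 13·v - 7).

-(6·y - 8·v - 13)·(5·y + 12·v - 9)·(2·y + 13·v - 7)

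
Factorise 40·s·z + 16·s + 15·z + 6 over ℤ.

Group as (40·s·z + 16·s) + (15·z + 6) = 8·s·(5·z + 2) + 3·(5·z + 2).
Both groups share the factor (5·z + 2).

(5·z + 2)·(8·s + 3)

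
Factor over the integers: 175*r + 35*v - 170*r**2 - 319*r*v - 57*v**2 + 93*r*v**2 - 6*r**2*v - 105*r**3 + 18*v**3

-(3*r - 3*v + 7)*(5*r + v)*(7*r + 6*v - 5)

Group: 5*r*(-21*r**2 + 3*r*v - 34*r + 18*v**2 - 57*v + 35) + v*(-21*r**2 + 3*r*v - 34*r + 18*v**2 - 57*v + 35); both groups contain (-21*r**2 + 3*r*v - 34*r + 18*v**2 - 57*v + 35), so (5*r + v) is a factor with cofactor -21*r**2 + 3*r*v - 34*r + 18*v**2 - 57*v + 35.
The cofactor groups again: -21*r**2 + 3*r*v - 34*r + 18*v**2 - 57*v + 35 = -3*r*(7*r + 6*v - 5) + (3*v - 7)*(7*r + 6*v - 5); both groups contain (7*r + 6*v - 5), giving -(3*r - 3*v + 7)*(7*r + 6*v - 5).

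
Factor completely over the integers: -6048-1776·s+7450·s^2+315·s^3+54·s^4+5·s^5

(5·s+4)·(s+14)·(s-1)·(s^2-3·s+108)

Trying the rational-root candidates, s = -14 is a root, giving the factor (s+14) and quotient 5·s^4-16·s^3+539·s^2-96·s-432.
Next, s = -4/5 is a root, giving the factor (5·s+4) and quotient s^3-4·s^2+111·s-108.
Next, s = 1 is a root, giving the factor (s-1) and quotient s^2-3·s+108.
The quadratic s^2-3·s+108 has discriminant -423 < 0 and is irreducible over ℤ.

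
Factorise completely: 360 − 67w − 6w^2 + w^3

(w + 8)(w − 5)(w − 9)

Testing divisors of the constant over divisors of the leading coefficient, w = −8 is a root, so (w + 8) divides it; the quotient is w^2 − 14w + 45.
The remaining quadratic factors as (w − 9)(w − 5).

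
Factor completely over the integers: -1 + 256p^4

(4p + 1)(4p - 1)(16p^2 + 1)

Difference of squares twice: with A = 4p and B = 1, A⁴ − B⁴ = (A² − B²)(A² + B²), and A² − B² factors again.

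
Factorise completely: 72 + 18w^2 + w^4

(w^2 + 12)(w^2 + 6)

Substitute u = w^2 to get a quadratic in u, then factor.
w^2 + 6 is irreducible over ℤ (always positive, so no real roots).
w^2 + 12 is irreducible over ℤ (always positive, so no real roots).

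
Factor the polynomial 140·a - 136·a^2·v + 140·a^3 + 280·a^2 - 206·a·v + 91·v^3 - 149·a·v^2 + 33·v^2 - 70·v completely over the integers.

Group: 14·a·(10·a^2 - 19·a·v + 10·a + 7·v^2 - 5·v) + (13·v + 14)·(10·a^2 - 19·a·v + 10·a + 7·v^2 - 5·v); both groups contain (10·a^2 - 19·a·v + 10·a + 7·v^2 - 5·v), so (14·a + 13·v + 14) is a factor with cofactor 10·a^2 - 19·a·v + 10·a + 7·v^2 - 5·v.
The cofactor groups again: 10·a^2 - 19·a·v + 10·a + 7·v^2 - 5·v = 5·a·(2·a - v) + (-7·v + 5)·(2·a - v); both groups contain (2·a - v), giving (5·a - 7·v + 5)·(2·a - v).

(14·a + 13·v + 14)·(2·a - v)·(5·a - 7·v + 5)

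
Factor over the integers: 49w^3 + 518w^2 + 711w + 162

Trying the rational-root candidates, w = −9 is a root, giving the factor (w + 9) and quotient 49w^2 + 77w + 18.
The remaining quadratic factors as (7w + 9)(7w + 2).

(7w + 2)(7w + 9)(w + 9)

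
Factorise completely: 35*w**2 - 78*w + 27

Need a pair with product 35·27 = 945 and sum -78: that's -63 and -15.
Split the middle term: 35*w**2 - 63*w - 15*w + 27 = 7*w*(5*w - 9) - 3*(5*w - 9).

(5*w - 9)*(7*w - 3)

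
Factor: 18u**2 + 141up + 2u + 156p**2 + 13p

(9u + 12p + 1)(2u + 13p)

Group: 9u(2u + 13p) + (12p + 1)(2u + 13p); both groups contain (2u + 13p).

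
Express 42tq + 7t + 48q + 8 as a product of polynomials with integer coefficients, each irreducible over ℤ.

Group as (42tq + 7t) + (48q + 8) = 7t(6q + 1) + 8(6q + 1).
Both groups share the factor (6q + 1).

(6q + 1)(7t + 8)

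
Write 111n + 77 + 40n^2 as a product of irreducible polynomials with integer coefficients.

Need a pair with product 40·77 = 3080 and sum 111: that's 55 and 56.
Split the middle term: 40n^2 + 55n + 56n + 77 = 5n(8n + 11) + 7(8n + 11).

(5n + 7)(8n + 11)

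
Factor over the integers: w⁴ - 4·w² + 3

(w + 1)·(w - 1)·(w² - 3)

Substitute u = w² to get a quadratic in u, then factor.
w² - 1 is a difference of squares.
w² - 3 is irreducible over ℤ (3 is not a perfect square).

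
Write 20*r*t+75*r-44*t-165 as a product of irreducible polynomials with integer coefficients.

Group as (20*r*t+75*r) + (-44*t-165) = 5*r*(4*t+15) - 11*(4*t+15).
Both groups share the factor (4*t+15).

(4*t+15)*(5*r-11)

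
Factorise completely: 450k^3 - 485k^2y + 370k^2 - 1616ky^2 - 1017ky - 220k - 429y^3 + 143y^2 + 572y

Group: 10k(45k^2 - 62ky + 55k - 143y^2 - 143y) + (3y - 4)(45k^2 - 62ky + 55k - 143y^2 - 143y); both groups contain (45k^2 - 62ky + 55k - 143y^2 - 143y), so (10k + 3y - 4) is a factor with cofactor 45k^2 - 62ky + 55k - 143y^2 - 143y.
The cofactor groups again: 45k^2 - 62ky + 55k - 143y^2 - 143y = 9k(5k - 13y) + (11y + 11)(5k - 13y); both groups contain (5k - 13y), giving (9k + 11y + 11)(5k - 13y).

(10k + 3y - 4)(5k - 13y)(9k + 11y + 11)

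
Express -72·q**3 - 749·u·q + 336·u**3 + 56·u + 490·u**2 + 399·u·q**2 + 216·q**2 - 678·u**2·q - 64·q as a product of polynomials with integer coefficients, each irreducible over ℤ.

Group: 8·u·(42·u**2 - 69·u·q + 56·u + 24·q**2 - 64·q) + (-3·q + 1)·(42·u**2 - 69·u·q + 56·u + 24·q**2 - 64·q); both groups contain (42·u**2 - 69·u·q + 56·u + 24·q**2 - 64·q), so (8·u - 3·q + 1) is a factor with cofactor 42·u**2 - 69·u·q + 56·u + 24·q**2 - 64·q.
The cofactor groups again: 42·u**2 - 69·u·q + 56·u + 24·q**2 - 64·q = 7·u·(6·u - 3·q + 8) - 8·q·(6·u - 3·q + 8); both groups contain (6·u - 3·q + 8), giving (7·u - 8·q)·(6·u - 3·q + 8).

(6·u - 3·q + 8)·(8·u - 3·q + 1)·(7·u - 8·q)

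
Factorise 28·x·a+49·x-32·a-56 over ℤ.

(4·a+7)·(7·x-8)

Group as (28·x·a+49·x) + (-32·a-56) = 7·x·(4·a+7) - 8·(4·a+7).
Both groups share the factor (4·a+7).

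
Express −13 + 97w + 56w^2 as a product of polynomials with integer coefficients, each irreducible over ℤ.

(7w + 13)(8w − 1)

Need a pair with product 56·(−13) = −728 and sum 97: that's 104 and −7.
Split the middle term: 56w^2 + 104w − 7w − 13 = 8w(7w + 13) − (7w + 13).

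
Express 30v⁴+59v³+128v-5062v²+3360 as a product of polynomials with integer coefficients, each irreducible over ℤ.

Among the possible rational roots, v = -14 is a root, so (v+14) divides it; the quotient is 30v³-361v²-8v+240.
Continuing, v = 5/6 is a root, so (6v-5) is a factor; dividing leaves 5v²-56v-48.
The remaining quadratic factors as (v-12)(5v+4).

(5v+4)(6v-5)(v+14)(v-12)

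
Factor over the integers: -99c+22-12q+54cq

Group as (54cq-99c) + (-12q+22) = 9c(6q-11) - 2(6q-11).
Both groups share the factor (6q-11).

(6q-11)(9c-2)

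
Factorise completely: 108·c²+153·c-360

Pull out the common factor 9, then factor the remaining trinomial.

9·(3·c+8)·(4·c-5)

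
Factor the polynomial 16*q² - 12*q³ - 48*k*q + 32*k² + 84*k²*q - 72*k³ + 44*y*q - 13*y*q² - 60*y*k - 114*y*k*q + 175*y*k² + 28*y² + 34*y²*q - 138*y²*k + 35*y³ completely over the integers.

(7*y - 8*k + 4*q)*(5*y - 9*k - 3*q + 4)*(y - k + q)

Group: 7*y*(5*y² - 14*y*k + 2*y*q + 4*y + 9*k² - 6*k*q - 4*k - 3*q² + 4*q) + (-8*k + 4*q)*(5*y² - 14*y*k + 2*y*q + 4*y + 9*k² - 6*k*q - 4*k - 3*q² + 4*q); both groups contain (5*y² - 14*y*k + 2*y*q + 4*y + 9*k² - 6*k*q - 4*k - 3*q² + 4*q), so (7*y - 8*k + 4*q) is a factor with cofactor 5*y² - 14*y*k + 2*y*q + 4*y + 9*k² - 6*k*q - 4*k - 3*q² + 4*q.
The cofactor groups again: 5*y² - 14*y*k + 2*y*q + 4*y + 9*k² - 6*k*q - 4*k - 3*q² + 4*q = y*(5*y - 9*k - 3*q + 4) + (-k + q)*(5*y - 9*k - 3*q + 4); both groups contain (5*y - 9*k - 3*q + 4), giving (y - k + q)*(5*y - 9*k - 3*q + 4).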